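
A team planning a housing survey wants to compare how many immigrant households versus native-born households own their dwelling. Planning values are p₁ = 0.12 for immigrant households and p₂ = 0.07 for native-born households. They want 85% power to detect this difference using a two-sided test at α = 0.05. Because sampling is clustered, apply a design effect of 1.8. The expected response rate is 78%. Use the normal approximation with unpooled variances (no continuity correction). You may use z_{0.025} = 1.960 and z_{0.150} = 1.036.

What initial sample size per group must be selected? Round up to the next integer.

n = (z_{α/2} + z_β)² · [p₁(1−p₁) + p₂(1−p₂)] / (p₁ − p₂)²
  = (1.960 + 1.036)² · (0.12·0.88 + 0.07·0.93) / (0.05)²
  = (2.996)² · (0.1056 + 0.0651) / 0.0025
  = 8.9760 · 0.1707 / 0.0025
  = 612.88
Design effect: 1.8 × 612.88 = 1103.19.
Adjust for 78% response: 1103.19 / 0.78 = 1414.34.
Round up → n = 1415 per group.

n = 1415 per group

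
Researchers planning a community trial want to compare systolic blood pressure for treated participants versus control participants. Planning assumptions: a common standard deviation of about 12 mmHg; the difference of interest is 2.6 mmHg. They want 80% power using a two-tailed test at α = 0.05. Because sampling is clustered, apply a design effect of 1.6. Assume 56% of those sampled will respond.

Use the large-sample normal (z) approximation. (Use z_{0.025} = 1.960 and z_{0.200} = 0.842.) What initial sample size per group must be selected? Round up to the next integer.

n = (z_{α/2} + z_β)² · (σ₁² + σ₂²) / δ²
  = (1.960 + 0.842)² · (2·12² = 288) / 2.6²
  = 7.8512 · 288 / 6.76
  = 334.49
Design effect: 1.6 × 334.49 = 535.18.
Adjust for 56% response: 535.18 / 0.56 = 955.68.
Round up → n = 956 per group.

n = 956 per group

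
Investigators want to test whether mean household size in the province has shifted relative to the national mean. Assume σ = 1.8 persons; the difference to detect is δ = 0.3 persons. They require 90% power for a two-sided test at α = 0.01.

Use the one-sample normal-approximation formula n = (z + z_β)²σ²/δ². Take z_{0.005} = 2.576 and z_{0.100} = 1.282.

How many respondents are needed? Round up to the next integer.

n = 536

n = (z_{α/2} + z_β)² · σ² / δ²
  = (2.576 + 1.282)² · 1.8² / 0.3²
  = 14.8842 · 3.24 / 0.09
  = 535.83
Round up → n = 536.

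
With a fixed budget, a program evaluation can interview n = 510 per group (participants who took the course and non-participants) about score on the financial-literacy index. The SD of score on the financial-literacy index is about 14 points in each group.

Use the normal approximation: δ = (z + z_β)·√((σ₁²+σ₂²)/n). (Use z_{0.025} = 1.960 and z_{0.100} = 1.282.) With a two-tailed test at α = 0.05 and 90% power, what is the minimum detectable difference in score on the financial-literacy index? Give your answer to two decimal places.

δ = (z_{α/2} + z_β) · √((σ₁²+σ₂²)/n)
  = (1.960 + 1.282) · √(392/510)
  = 3.242 · √0.76863
  = 3.242 · 0.8767
  = 2.8423

Minimum detectable difference ≈ 2.84 points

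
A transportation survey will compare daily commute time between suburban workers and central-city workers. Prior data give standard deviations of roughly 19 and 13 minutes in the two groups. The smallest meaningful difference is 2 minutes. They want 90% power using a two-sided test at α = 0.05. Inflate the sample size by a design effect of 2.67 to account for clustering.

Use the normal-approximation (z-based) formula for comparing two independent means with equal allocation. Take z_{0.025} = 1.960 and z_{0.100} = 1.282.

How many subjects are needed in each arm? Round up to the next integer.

n = (z_{α/2} + z_β)² · (σ₁² + σ₂²) / δ²
  = (1.960 + 1.282)² · (19² + 13² = 530) / 2²
  = 10.5106 · 530 / 4
  = 1392.65
Design effect: 2.67 × 1392.65 = 3718.37.
Round up → n = 3719 per group.

n = 3719 per group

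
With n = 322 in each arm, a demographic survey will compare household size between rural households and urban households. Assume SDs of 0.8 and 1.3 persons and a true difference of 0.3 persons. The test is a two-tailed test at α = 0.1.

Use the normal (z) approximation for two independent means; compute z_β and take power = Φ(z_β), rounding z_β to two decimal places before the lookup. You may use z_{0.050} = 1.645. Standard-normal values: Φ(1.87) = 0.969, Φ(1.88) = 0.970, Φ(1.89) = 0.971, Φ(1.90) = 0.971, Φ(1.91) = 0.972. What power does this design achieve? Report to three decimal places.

z_β = δ·√(n/(σ₁²+σ₂²)) − z_{α/2}
    = 0.3 · √(322/2.33) − 1.645
    = 0.3 · 11.75574 − 1.645
    = 3.5267 − 1.645 = 1.8817 → 1.88
Power = Φ(1.88) = 0.970.

Power ≈ 0.970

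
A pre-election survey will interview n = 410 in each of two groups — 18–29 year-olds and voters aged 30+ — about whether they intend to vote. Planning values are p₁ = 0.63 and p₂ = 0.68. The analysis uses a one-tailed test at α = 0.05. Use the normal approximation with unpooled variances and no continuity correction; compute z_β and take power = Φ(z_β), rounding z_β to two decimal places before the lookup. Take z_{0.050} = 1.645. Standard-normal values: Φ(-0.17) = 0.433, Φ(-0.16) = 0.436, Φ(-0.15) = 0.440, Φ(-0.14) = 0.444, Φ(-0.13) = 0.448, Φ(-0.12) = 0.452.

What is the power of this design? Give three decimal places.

Power ≈ 0.444

z_β = |p₁−p₂|·√(n/[p₁q₁+p₂q₂]) − z_α
    = 0.05 · √(410/0.4507) − 1.645
    = 0.05 · 30.1612 − 1.645
    = 1.5081 − 1.645 = -0.1369 → -0.14
Power = Φ(-0.14) = 0.444.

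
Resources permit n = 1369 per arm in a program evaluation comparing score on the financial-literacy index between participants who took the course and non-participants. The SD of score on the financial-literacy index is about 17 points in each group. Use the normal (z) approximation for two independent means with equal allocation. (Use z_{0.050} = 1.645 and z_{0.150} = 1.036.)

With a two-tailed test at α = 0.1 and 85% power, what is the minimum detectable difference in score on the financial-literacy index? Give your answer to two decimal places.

Minimum detectable difference ≈ 1.74 points

δ = (z_{α/2} + z_β) · √((σ₁²+σ₂²)/n)
  = (1.645 + 1.036) · √(578/1369)
  = 2.681 · √0.42221
  = 2.681 · 0.6498
  = 1.7420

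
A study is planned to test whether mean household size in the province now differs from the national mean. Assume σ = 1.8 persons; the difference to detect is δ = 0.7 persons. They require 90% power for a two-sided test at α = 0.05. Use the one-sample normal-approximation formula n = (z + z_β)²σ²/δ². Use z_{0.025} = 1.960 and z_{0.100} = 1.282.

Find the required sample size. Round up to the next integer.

n = (z_{α/2} + z_β)² · σ² / δ²
  = (1.960 + 1.282)² · 1.8² / 0.7²
  = 10.5106 · 3.24 / 0.49
  = 69.50
Round up → n = 70.

n = 70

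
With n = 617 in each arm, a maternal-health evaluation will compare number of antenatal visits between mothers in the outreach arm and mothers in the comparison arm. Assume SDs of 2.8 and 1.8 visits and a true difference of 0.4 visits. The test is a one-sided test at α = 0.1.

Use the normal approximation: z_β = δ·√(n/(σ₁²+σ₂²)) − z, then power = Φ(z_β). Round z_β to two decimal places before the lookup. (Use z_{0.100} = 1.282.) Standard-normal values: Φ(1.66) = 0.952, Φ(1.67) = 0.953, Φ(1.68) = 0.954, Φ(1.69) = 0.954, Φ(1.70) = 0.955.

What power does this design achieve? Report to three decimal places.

z_β = δ·√(n/(σ₁²+σ₂²)) − z_α
    = 0.4 · √(617/11.08) − 1.282
    = 0.4 · 7.46230 − 1.282
    = 2.9849 − 1.282 = 1.7029 → 1.70
Power = Φ(1.70) = 0.955.

Power ≈ 0.955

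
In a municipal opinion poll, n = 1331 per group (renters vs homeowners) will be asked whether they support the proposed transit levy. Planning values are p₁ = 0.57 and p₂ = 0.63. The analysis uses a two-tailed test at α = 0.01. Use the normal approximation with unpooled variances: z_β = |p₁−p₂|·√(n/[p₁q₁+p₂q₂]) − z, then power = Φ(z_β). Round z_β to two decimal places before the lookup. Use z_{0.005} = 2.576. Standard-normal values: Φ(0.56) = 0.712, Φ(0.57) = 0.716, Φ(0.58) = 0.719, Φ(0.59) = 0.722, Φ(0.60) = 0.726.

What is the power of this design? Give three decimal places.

z_β = |p₁−p₂|·√(n/[p₁q₁+p₂q₂]) − z_{α/2}
    = 0.06 · √(1331/0.4782) − 2.576
    = 0.06 · 52.7575 − 2.576
    = 3.1655 − 2.576 = 0.5895 → 0.59
Power = Φ(0.59) = 0.722.

Power ≈ 0.722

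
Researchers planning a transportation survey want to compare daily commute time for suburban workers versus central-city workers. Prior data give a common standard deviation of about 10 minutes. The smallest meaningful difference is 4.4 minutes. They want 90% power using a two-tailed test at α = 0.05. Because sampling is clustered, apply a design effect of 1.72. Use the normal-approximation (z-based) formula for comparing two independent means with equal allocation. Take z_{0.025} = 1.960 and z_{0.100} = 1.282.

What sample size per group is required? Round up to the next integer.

n = 187 per group

n = (z_{α/2} + z_β)² · (σ₁² + σ₂²) / δ²
  = (1.960 + 1.282)² · (2·10² = 200) / 4.4²
  = 10.5106 · 200 / 19.36
  = 108.58
Design effect: 1.72 × 108.58 = 186.76.
Round up → n = 187 per group.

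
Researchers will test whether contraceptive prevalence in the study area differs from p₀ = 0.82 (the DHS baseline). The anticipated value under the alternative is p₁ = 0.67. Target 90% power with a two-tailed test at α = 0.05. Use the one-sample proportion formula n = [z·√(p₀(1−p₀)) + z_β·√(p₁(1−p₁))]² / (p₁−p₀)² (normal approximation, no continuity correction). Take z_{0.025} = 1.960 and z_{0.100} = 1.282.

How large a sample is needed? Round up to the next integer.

n = [z_{α/2}·√(p₀q₀) + z_β·√(p₁q₁)]² / (p₁ − p₀)²
  = [1.960·√(0.82·0.18) + 1.282·√(0.67·0.33)]² / (-0.15)²
  = [1.960·0.3842 + 1.282·0.4702]² / 0.0225
  = [1.3558]² / 0.0225
  = 81.70
Round up → n = 82.

n = 82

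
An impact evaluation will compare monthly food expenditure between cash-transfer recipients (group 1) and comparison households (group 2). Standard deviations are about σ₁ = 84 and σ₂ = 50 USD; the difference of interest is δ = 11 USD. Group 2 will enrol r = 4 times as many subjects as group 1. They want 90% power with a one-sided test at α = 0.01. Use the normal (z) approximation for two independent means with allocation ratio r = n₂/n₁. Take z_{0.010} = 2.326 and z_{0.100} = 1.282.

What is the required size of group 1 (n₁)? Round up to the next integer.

n₁ = 827

n₁ = (z_α + z_β)² · (σ₁² + σ₂²/r) / δ²
   = (2.326 + 1.282)² · (84² + 50²/4) / 11²
   = 13.0177 · (7056 + 625) / 121
   = 13.0177 · 7681 / 121
   = 826.35
Round up → n₁ = 827; n₂ = r·n₁ = 4 × 827 = 3308.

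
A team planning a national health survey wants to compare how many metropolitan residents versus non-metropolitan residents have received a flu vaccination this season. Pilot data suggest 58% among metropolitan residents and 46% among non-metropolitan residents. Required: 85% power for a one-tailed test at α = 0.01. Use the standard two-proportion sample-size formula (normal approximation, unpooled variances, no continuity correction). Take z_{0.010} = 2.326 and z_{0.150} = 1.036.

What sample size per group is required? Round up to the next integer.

n = 387 per group

n = (z_α + z_β)² · [p₁(1−p₁) + p₂(1−p₂)] / (p₁ − p₂)²
  = (2.326 + 1.036)² · (0.58·0.42 + 0.46·0.54) / (0.12)²
  = (3.362)² · (0.2436 + 0.2484) / 0.0144
  = 11.3030 · 0.4920 / 0.0144
  = 386.19
Round up → n = 387 per group.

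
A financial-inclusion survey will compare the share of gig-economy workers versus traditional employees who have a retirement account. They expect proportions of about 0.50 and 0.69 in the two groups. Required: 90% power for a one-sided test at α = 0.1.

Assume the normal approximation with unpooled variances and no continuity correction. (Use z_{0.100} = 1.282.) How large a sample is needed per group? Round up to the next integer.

n = 85 per group

n = (z_α + z_β)² · [p₁(1−p₁) + p₂(1−p₂)] / (p₁ − p₂)²
  = (1.282 + 1.282)² · (0.50·0.50 + 0.69·0.31) / (-0.19)²
  = (2.564)² · (0.2500 + 0.2139) / 0.0361
  = 6.5741 · 0.4639 / 0.0361
  = 84.48
Round up → n = 85 per group.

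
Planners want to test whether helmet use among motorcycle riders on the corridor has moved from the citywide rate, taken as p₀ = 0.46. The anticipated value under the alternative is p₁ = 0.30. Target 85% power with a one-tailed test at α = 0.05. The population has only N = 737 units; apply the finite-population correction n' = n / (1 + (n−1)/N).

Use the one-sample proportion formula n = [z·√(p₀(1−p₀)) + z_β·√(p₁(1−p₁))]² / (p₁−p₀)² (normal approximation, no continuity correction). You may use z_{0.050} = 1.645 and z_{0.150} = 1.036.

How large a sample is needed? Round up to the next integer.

n = 61

n = [z_α·√(p₀q₀) + z_β·√(p₁q₁)]² / (p₁ − p₀)²
  = [1.645·√(0.46·0.54) + 1.036·√(0.30·0.70)]² / (-0.16)²
  = [1.645·0.4984 + 1.036·0.4583]² / 0.0256
  = [1.2946]² / 0.0256
  = 65.47
Finite-population correction (N = 737): 65.47 / (1 + (65.47 − 1)/737) = 60.20.
Round up → n = 61.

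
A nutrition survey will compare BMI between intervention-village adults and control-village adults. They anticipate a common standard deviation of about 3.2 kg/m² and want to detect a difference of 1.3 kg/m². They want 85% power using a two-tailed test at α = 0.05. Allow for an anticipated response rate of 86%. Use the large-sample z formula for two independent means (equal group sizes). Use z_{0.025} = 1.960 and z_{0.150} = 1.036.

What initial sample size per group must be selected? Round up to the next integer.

n = 127 per group

n = (z_{α/2} + z_β)² · (σ₁² + σ₂²) / δ²
  = (1.960 + 1.036)² · (2·3.2² = 20.48) / 1.3²
  = 8.9760 · 20.48 / 1.69
  = 108.77
Adjust for 86% response: 108.77 / 0.86 = 126.48.
Round up → n = 127 per group.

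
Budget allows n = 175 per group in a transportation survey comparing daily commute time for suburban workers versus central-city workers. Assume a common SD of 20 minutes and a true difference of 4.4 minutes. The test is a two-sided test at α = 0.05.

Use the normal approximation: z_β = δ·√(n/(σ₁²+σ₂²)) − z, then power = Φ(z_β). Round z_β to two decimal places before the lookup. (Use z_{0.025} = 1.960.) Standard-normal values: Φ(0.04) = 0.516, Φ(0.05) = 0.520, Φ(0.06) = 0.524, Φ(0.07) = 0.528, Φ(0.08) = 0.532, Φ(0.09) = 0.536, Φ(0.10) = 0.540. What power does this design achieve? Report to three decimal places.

z_β = δ·√(n/(σ₁²+σ₂²)) − z_{α/2}
    = 4.4 · √(175/800) − 1.960
    = 4.4 · 0.46771 − 1.960
    = 2.0579 − 1.960 = 0.0979 → 0.10
Power = Φ(0.10) = 0.540.

Power ≈ 0.540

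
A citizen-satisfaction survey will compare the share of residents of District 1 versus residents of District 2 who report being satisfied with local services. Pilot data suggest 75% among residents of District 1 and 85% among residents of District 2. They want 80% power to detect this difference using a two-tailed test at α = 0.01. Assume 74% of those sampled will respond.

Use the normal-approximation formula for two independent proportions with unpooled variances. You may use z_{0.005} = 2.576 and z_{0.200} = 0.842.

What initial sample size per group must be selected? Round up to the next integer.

n = 498 per group

n = (z_{α/2} + z_β)² · [p₁(1−p₁) + p₂(1−p₂)] / (p₁ − p₂)²
  = (2.576 + 0.842)² · (0.75·0.25 + 0.85·0.15) / (-0.10)²
  = (3.418)² · (0.1875 + 0.1275) / 0.0100
  = 11.6827 · 0.3150 / 0.0100
  = 368.01
Adjust for 74% response: 368.01 / 0.74 = 497.31.
Round up → n = 498 per group.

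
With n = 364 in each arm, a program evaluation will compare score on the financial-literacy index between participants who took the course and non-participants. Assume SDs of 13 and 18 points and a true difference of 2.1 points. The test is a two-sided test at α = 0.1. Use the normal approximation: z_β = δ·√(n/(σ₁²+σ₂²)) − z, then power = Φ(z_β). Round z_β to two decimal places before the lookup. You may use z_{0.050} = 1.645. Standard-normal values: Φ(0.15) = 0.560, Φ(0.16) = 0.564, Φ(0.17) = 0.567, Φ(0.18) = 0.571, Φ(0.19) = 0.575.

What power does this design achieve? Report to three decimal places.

z_β = δ·√(n/(σ₁²+σ₂²)) − z_{α/2}
    = 2.1 · √(364/493) − 1.645
    = 2.1 · 0.85927 − 1.645
    = 1.8045 − 1.645 = 0.1595 → 0.16
Power = Φ(0.16) = 0.564.

Power ≈ 0.564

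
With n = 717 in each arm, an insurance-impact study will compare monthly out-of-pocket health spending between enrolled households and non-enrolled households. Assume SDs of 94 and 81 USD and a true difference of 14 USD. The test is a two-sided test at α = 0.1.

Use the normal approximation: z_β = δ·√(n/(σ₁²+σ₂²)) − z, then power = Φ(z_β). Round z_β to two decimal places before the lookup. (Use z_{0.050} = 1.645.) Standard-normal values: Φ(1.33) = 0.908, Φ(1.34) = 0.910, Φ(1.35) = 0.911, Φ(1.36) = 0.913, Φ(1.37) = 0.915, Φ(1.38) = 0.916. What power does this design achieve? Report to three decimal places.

Power ≈ 0.916

z_β = δ·√(n/(σ₁²+σ₂²)) − z_{α/2}
    = 14 · √(717/15397) − 1.645
    = 14 · 0.21580 − 1.645
    = 3.0211 − 1.645 = 1.3761 → 1.38
Power = Φ(1.38) = 0.916.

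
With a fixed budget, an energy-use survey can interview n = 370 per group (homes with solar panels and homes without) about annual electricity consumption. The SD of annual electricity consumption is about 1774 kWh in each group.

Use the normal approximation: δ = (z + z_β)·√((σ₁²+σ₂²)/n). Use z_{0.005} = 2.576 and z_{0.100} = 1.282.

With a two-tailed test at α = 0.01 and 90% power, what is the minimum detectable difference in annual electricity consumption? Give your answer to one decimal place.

δ = (z_{α/2} + z_β) · √((σ₁²+σ₂²)/n)
  = (2.576 + 1.282) · √(6294152/370)
  = 3.858 · √17011.2
  = 3.858 · 130.4271
  = 503.1877

Minimum detectable difference ≈ 503.2 kWh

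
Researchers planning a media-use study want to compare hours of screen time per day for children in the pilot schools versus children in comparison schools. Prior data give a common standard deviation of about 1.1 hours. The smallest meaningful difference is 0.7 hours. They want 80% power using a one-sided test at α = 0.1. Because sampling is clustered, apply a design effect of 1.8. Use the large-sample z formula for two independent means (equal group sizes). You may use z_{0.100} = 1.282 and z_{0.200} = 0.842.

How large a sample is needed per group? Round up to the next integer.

n = 41 per group

n = (z_α + z_β)² · (σ₁² + σ₂²) / δ²
  = (1.282 + 0.842)² · (2·1.1² = 2.42) / 0.7²
  = 4.5114 · 2.42 / 0.49
  = 22.28
Design effect: 1.8 × 22.28 = 40.11.
Round up → n = 41 per group.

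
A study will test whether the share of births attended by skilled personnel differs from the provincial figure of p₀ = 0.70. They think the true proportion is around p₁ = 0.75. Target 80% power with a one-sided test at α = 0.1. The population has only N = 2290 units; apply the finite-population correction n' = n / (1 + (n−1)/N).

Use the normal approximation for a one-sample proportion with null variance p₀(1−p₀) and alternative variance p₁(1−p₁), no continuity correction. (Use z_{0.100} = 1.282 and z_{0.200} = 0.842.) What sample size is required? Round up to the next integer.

n = [z_α·√(p₀q₀) + z_β·√(p₁q₁)]² / (p₁ − p₀)²
  = [1.282·√(0.70·0.30) + 0.842·√(0.75·0.25)]² / (0.05)²
  = [1.282·0.4583 + 0.842·0.4330]² / 0.0025
  = [0.9521]² / 0.0025
  = 362.58
Finite-population correction (N = 2290): 362.58 / (1 + (362.58 − 1)/2290) = 313.14.
Round up → n = 314.

n = 314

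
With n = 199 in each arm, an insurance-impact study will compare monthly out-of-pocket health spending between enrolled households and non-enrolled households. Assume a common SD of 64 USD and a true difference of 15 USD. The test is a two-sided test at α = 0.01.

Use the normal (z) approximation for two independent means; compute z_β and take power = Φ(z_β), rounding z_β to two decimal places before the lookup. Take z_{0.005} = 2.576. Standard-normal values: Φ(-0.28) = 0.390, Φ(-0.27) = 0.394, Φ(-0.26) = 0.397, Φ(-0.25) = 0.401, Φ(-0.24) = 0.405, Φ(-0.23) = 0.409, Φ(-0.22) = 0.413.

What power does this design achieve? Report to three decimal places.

z_β = δ·√(n/(σ₁²+σ₂²)) − z_{α/2}
    = 15 · √(199/8192) − 2.576
    = 15 · 0.15586 − 2.576
    = 2.3379 − 2.576 = -0.2381 → -0.24
Power = Φ(-0.24) = 0.405.

Power ≈ 0.405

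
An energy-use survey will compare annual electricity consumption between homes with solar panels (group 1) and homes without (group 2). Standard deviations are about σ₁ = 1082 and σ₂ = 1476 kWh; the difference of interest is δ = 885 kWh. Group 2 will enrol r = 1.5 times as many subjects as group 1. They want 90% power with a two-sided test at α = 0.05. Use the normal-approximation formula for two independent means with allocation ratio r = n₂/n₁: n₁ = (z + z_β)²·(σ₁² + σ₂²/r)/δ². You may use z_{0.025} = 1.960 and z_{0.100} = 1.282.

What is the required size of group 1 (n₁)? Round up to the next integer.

n₁ = (z_{α/2} + z_β)² · (σ₁² + σ₂²/r) / δ²
   = (1.960 + 1.282)² · (1082² + 1476²/1.5) / 885²
   = 10.5106 · (1170724 + 1452384) / 783225
   = 10.5106 · 2623108 / 783225
   = 35.20
Round up → n₁ = 36; n₂ = r·n₁ = 1.5 × 36 = 54.

n₁ = 36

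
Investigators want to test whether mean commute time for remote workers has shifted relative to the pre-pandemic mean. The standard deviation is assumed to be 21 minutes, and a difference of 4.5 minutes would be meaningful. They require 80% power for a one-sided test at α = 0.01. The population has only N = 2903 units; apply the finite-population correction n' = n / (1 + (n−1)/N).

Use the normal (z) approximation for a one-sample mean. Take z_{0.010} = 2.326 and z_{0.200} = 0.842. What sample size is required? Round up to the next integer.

n = (z_α + z_β)² · σ² / δ²
  = (2.326 + 0.842)² · 21² / 4.5²
  = 10.0362 · 441 / 20.25
  = 218.57
Finite-population correction (N = 2903): 218.57 / (1 + (218.57 − 1)/2903) = 203.33.
Round up → n = 204.

n = 204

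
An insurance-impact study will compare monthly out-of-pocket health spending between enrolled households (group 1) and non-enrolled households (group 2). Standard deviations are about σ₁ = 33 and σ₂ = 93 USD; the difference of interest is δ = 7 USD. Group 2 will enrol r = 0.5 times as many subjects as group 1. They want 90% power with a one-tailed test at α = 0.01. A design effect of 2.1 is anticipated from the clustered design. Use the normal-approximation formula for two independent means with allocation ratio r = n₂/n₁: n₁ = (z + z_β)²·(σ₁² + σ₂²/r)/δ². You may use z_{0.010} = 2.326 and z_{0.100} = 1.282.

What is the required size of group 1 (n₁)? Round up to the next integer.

n₁ = (z_α + z_β)² · (σ₁² + σ₂²/r) / δ²
   = (2.326 + 1.282)² · (33² + 93²/0.5) / 7²
   = 13.0177 · (1089 + 17298) / 49
   = 13.0177 · 18387 / 49
   = 4884.81
Design effect: 2.1 × 4884.81 = 10258.11.
Round up → n₁ = 10259; n₂ = r·n₁ = 0.5 × 10259 = 5130.

n₁ = 10259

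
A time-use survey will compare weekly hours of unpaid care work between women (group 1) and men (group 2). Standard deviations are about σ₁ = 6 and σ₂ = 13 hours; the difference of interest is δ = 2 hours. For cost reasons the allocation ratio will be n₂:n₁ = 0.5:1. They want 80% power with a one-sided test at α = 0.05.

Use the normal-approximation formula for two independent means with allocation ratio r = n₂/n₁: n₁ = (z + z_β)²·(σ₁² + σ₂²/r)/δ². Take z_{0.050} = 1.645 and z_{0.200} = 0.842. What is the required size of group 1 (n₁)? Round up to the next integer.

n₁ = (z_α + z_β)² · (σ₁² + σ₂²/r) / δ²
   = (1.645 + 0.842)² · (6² + 13²/0.5) / 2²
   = 6.1852 · (36 + 338) / 4
   = 6.1852 · 374 / 4
   = 578.31
Round up → n₁ = 579; n₂ = r·n₁ = 0.5 × 579 = 290.

n₁ = 579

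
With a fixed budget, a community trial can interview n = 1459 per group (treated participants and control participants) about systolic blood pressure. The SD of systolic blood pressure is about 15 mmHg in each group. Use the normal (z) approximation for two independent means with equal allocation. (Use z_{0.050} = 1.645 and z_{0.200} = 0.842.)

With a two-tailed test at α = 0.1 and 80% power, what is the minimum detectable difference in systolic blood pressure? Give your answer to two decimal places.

Minimum detectable difference ≈ 1.38 mmHg

δ = (z_{α/2} + z_β) · √((σ₁²+σ₂²)/n)
  = (1.645 + 0.842) · √(450/1459)
  = 2.487 · √0.30843
  = 2.487 · 0.5554
  = 1.3812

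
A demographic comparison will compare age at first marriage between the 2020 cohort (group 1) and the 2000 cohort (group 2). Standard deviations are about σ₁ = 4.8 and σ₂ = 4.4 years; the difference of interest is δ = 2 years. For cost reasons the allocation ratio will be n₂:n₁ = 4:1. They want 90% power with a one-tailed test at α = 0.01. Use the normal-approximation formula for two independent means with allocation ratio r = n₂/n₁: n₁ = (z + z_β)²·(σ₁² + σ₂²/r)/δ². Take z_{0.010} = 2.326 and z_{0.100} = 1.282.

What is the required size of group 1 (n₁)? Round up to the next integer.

n₁ = 91

n₁ = (z_α + z_β)² · (σ₁² + σ₂²/r) / δ²
   = (2.326 + 1.282)² · (4.8² + 4.4²/4) / 2²
   = 13.0177 · (23.04 + 4.84) / 4
   = 13.0177 · 27.88 / 4
   = 90.73
Round up → n₁ = 91; n₂ = r·n₁ = 4 × 91 = 364.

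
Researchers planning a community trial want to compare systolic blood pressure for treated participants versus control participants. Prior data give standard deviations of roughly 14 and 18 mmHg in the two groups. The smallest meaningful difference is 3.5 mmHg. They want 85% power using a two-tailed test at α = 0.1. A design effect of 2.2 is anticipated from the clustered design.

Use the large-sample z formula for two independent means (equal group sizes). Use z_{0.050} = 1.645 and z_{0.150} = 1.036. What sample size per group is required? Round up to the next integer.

n = 672 per group

n = (z_{α/2} + z_β)² · (σ₁² + σ₂²) / δ²
  = (1.645 + 1.036)² · (14² + 18² = 520) / 3.5²
  = 7.1878 · 520 / 12.25
  = 305.11
Design effect: 2.2 × 305.11 = 671.25.
Round up → n = 672 per group.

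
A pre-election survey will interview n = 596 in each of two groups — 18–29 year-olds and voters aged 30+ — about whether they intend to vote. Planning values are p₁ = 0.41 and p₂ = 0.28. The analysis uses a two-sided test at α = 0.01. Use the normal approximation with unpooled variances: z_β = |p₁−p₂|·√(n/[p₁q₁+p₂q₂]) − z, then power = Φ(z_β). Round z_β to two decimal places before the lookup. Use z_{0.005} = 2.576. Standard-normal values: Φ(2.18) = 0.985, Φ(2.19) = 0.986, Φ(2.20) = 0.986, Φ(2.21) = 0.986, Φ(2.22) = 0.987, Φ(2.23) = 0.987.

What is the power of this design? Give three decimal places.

z_β = |p₁−p₂|·√(n/[p₁q₁+p₂q₂]) − z_{α/2}
    = 0.13 · √(596/0.4435) − 2.576
    = 0.13 · 36.6586 − 2.576
    = 4.7656 − 2.576 = 2.1896 → 2.19
Power = Φ(2.19) = 0.986.

Power ≈ 0.986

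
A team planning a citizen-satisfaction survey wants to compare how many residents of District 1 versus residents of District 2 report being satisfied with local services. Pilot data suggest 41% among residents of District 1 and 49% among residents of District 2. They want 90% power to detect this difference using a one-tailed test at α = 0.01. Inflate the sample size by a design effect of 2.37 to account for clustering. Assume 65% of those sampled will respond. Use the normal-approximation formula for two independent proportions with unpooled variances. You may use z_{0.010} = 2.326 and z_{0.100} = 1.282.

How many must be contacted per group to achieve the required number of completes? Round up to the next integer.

n = (z_α + z_β)² · [p₁(1−p₁) + p₂(1−p₂)] / (p₁ − p₂)²
  = (2.326 + 1.282)² · (0.41·0.59 + 0.49·0.51) / (-0.08)²
  = (3.608)² · (0.2419 + 0.2499) / 0.0064
  = 13.0177 · 0.4918 / 0.0064
  = 1000.33
Design effect: 2.37 × 1000.33 = 2370.77.
Adjust for 65% response: 2370.77 / 0.65 = 3647.34.
Round up → n = 3648 per group.

n = 3648 per group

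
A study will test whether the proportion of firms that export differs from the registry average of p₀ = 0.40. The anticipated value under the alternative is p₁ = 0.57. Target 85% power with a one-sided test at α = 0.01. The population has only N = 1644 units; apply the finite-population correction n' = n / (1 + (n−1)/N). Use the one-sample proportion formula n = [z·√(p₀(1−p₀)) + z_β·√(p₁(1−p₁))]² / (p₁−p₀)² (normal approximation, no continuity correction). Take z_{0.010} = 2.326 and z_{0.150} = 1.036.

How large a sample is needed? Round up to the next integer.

n = [z_α·√(p₀q₀) + z_β·√(p₁q₁)]² / (p₁ − p₀)²
  = [2.326·√(0.40·0.60) + 1.036·√(0.57·0.43)]² / (0.17)²
  = [2.326·0.4899 + 1.036·0.4951]² / 0.0289
  = [1.6524]² / 0.0289
  = 94.48
Finite-population correction (N = 1644): 94.48 / (1 + (94.48 − 1)/1644) = 89.40.
Round up → n = 90.

n = 90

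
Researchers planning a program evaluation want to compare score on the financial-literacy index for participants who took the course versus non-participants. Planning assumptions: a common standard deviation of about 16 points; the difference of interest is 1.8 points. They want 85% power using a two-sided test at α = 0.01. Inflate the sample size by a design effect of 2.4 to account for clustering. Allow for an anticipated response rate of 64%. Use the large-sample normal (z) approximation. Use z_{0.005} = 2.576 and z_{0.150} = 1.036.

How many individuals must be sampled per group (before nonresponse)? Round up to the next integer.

n = (z_{α/2} + z_β)² · (σ₁² + σ₂²) / δ²
  = (2.576 + 1.036)² · (2·16² = 512) / 1.8²
  = 13.0465 · 512 / 3.24
  = 2061.68
Design effect: 2.4 × 2061.68 = 4948.02.
Adjust for 64% response: 4948.02 / 0.64 = 7731.29.
Round up → n = 7732 per group.

n = 7732 per group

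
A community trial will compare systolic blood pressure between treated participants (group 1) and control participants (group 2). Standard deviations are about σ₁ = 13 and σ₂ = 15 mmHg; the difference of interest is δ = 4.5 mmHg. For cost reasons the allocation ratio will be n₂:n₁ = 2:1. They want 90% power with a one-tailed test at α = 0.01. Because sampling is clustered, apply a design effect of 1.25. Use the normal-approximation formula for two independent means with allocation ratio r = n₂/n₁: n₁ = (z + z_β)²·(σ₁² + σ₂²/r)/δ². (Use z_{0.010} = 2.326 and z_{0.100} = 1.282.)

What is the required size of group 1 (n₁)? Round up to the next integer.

n₁ = (z_α + z_β)² · (σ₁² + σ₂²/r) / δ²
   = (2.326 + 1.282)² · (13² + 15²/2) / 4.5²
   = 13.0177 · (169 + 112.5) / 20.25
   = 13.0177 · 281.5 / 20.25
   = 180.96
Design effect: 1.25 × 180.96 = 226.20.
Round up → n₁ = 227; n₂ = r·n₁ = 2 × 227 = 454.

n₁ = 227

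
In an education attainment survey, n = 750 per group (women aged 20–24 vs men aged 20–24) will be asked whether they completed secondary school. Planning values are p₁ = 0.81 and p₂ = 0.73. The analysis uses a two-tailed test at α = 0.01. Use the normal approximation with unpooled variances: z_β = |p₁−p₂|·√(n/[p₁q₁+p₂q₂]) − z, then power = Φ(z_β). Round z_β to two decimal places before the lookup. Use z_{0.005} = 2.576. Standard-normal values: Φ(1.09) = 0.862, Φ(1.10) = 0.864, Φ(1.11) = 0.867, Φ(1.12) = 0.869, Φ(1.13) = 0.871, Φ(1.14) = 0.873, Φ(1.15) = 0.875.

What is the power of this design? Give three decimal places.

z_β = |p₁−p₂|·√(n/[p₁q₁+p₂q₂]) − z_{α/2}
    = 0.08 · √(750/0.3510) − 2.576
    = 0.08 · 46.2250 − 2.576
    = 3.6980 − 2.576 = 1.1220 → 1.12
Power = Φ(1.12) = 0.869.

Power ≈ 0.869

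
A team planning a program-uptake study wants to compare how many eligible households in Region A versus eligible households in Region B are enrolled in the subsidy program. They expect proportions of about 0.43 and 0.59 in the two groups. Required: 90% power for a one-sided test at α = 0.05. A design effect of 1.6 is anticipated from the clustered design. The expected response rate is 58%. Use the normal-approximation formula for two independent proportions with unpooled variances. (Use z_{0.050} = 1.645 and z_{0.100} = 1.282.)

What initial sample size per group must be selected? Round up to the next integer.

n = (z_α + z_β)² · [p₁(1−p₁) + p₂(1−p₂)] / (p₁ − p₂)²
  = (1.645 + 1.282)² · (0.43·0.57 + 0.59·0.41) / (-0.16)²
  = (2.927)² · (0.2451 + 0.2419) / 0.0256
  = 8.5673 · 0.4870 / 0.0256
  = 162.98
Design effect: 1.6 × 162.98 = 260.77.
Adjust for 58% response: 260.77 / 0.58 = 449.60.
Round up → n = 450 per group.

n = 450 per group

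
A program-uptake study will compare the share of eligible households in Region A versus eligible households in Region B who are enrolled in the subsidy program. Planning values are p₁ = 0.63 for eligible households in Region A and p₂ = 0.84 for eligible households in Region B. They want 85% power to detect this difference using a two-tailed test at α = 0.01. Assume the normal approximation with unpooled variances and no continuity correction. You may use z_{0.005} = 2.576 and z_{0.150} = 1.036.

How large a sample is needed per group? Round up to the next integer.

n = 109 per group

n = (z_{α/2} + z_β)² · [p₁(1−p₁) + p₂(1−p₂)] / (p₁ − p₂)²
  = (2.576 + 1.036)² · (0.63·0.37 + 0.84·0.16) / (-0.21)²
  = (3.612)² · (0.2331 + 0.1344) / 0.0441
  = 13.0465 · 0.3675 / 0.0441
  = 108.72
Round up → n = 109 per group.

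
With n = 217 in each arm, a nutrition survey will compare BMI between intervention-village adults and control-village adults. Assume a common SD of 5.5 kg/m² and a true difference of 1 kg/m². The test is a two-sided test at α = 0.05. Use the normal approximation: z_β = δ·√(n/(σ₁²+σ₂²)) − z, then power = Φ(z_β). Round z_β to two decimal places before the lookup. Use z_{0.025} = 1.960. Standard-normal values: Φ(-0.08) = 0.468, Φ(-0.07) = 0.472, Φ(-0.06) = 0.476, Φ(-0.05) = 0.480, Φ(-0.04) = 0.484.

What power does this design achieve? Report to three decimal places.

Power ≈ 0.472

z_β = δ·√(n/(σ₁²+σ₂²)) − z_{α/2}
    = 1 · √(217/60.5) − 1.960
    = 1 · 1.89388 − 1.960
    = 1.8939 − 1.960 = -0.0661 → -0.07
Power = Φ(-0.07) = 0.472.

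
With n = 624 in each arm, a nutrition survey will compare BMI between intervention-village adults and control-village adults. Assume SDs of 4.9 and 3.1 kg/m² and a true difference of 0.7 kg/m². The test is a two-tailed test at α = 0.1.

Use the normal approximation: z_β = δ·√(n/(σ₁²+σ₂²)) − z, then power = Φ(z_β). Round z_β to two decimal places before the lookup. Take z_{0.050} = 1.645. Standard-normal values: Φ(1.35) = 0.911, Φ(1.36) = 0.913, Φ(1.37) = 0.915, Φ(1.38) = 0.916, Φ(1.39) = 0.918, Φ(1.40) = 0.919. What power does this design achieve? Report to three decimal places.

z_β = δ·√(n/(σ₁²+σ₂²)) − z_{α/2}
    = 0.7 · √(624/33.62) − 1.645
    = 0.7 · 4.30818 − 1.645
    = 3.0157 − 1.645 = 1.3707 → 1.37
Power = Φ(1.37) = 0.915.

Power ≈ 0.915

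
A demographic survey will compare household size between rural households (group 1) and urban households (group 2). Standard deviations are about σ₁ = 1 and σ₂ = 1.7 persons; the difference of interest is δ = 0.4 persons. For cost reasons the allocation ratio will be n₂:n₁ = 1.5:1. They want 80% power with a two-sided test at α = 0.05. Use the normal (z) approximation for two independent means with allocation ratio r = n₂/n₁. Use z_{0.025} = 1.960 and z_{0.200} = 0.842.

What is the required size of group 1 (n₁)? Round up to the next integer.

n₁ = (z_{α/2} + z_β)² · (σ₁² + σ₂²/r) / δ²
   = (1.960 + 0.842)² · (1² + 1.7²/1.5) / 0.4²
   = 7.8512 · (1 + 1.9267) / 0.16
   = 7.8512 · 2.9267 / 0.16
   = 143.61
Round up → n₁ = 144; n₂ = r·n₁ = 1.5 × 144 = 216.

n₁ = 144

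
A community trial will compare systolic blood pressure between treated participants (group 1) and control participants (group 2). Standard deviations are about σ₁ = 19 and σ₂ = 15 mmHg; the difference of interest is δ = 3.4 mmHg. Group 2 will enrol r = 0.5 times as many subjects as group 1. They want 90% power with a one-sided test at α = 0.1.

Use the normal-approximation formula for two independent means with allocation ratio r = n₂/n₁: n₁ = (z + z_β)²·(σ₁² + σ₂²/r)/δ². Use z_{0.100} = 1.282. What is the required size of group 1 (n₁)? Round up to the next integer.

n₁ = (z_α + z_β)² · (σ₁² + σ₂²/r) / δ²
   = (1.282 + 1.282)² · (19² + 15²/0.5) / 3.4²
   = 6.5741 · (361 + 450) / 11.56
   = 6.5741 · 811 / 11.56
   = 461.21
Round up → n₁ = 462; n₂ = r·n₁ = 0.5 × 462 = 231.

n₁ = 462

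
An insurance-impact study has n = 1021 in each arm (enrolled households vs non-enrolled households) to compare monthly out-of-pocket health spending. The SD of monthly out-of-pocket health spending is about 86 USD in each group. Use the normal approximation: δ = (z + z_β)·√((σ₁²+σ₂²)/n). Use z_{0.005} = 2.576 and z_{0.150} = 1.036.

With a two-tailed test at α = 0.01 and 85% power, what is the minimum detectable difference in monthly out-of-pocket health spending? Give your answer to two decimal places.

Minimum detectable difference ≈ 13.75 USD

δ = (z_{α/2} + z_β) · √((σ₁²+σ₂²)/n)
  = (2.576 + 1.036) · √(14792/1021)
  = 3.612 · √14.4878
  = 3.612 · 3.8063
  = 13.7483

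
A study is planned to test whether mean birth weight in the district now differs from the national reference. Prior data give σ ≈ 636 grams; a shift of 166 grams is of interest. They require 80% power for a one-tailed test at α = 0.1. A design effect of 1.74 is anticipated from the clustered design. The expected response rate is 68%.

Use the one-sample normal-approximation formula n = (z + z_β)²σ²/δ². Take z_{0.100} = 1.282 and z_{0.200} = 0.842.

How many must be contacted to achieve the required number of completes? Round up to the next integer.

n = 170

n = (z_α + z_β)² · σ² / δ²
  = (1.282 + 0.842)² · 636² / 166²
  = 4.5114 · 404496 / 27556
  = 66.22
Design effect: 1.74 × 66.22 = 115.23.
Adjust for 68% response: 115.23 / 0.68 = 169.45.
Round up → n = 170.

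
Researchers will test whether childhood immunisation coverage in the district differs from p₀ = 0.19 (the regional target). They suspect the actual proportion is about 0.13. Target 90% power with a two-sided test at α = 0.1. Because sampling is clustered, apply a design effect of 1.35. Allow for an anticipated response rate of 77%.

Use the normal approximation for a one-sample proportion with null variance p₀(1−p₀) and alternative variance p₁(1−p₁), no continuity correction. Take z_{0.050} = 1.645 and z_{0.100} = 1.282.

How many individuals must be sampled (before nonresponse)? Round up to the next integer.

n = 565

n = [z_{α/2}·√(p₀q₀) + z_β·√(p₁q₁)]² / (p₁ − p₀)²
  = [1.645·√(0.19·0.81) + 1.282·√(0.13·0.87)]² / (-0.06)²
  = [1.645·0.3923 + 1.282·0.3363]² / 0.0036
  = [1.0765]² / 0.0036
  = 321.89
Design effect: 1.35 × 321.89 = 434.55.
Adjust for 77% response: 434.55 / 0.77 = 564.35.
Round up → n = 565.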